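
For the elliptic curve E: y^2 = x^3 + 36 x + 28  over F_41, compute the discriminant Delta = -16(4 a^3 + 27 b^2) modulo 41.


4 a^3 + 27 b^2 = 4*36^3 + 27*28^2 = 186624 + 21168 = 207792
Delta = -16 * (207792) = -3324672
Delta mod 41 = 18

Delta = 18 (mod 41)


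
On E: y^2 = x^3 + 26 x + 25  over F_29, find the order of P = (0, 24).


Compute successive multiples of P until we hit O:
  1P = (0, 24)
  2P = (23, 1)
  3P = (7, 12)
  4P = (6, 7)
  5P = (27, 9)
  6P = (22, 14)
  7P = (12, 21)
  8P = (8, 7)
  ... (continuing to 31P)
  31P = O

ord(P) = 31


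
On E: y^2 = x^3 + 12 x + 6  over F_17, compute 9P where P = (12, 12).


k = 9 = 1001_2 (binary, LSB first: 1001)
Double-and-add from P = (12, 12):
  bit 0 = 1: acc = O + (12, 12) = (12, 12)
  bit 1 = 0: acc unchanged = (12, 12)
  bit 2 = 0: acc unchanged = (12, 12)
  bit 3 = 1: acc = (12, 12) + (7, 12) = (15, 5)

9P = (15, 5)


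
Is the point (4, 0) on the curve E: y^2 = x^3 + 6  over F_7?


Check whether y^2 = x^3 + 0 x + 6 (mod 7) for (x, y) = (4, 0).
LHS: y^2 = 0^2 mod 7 = 0
RHS: x^3 + 0 x + 6 = 4^3 + 0*4 + 6 mod 7 = 0
LHS = RHS

Yes, on the curve


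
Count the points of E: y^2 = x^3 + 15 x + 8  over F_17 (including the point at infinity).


For each x in F_17, count y with y^2 = x^3 + 15 x + 8 mod 17:
  x = 0: RHS = 8, y in [5, 12]  -> 2 point(s)
  x = 4: RHS = 13, y in [8, 9]  -> 2 point(s)
  x = 5: RHS = 4, y in [2, 15]  -> 2 point(s)
  x = 6: RHS = 8, y in [5, 12]  -> 2 point(s)
  x = 10: RHS = 2, y in [6, 11]  -> 2 point(s)
  x = 11: RHS = 8, y in [5, 12]  -> 2 point(s)
  x = 14: RHS = 4, y in [2, 15]  -> 2 point(s)
  x = 15: RHS = 4, y in [2, 15]  -> 2 point(s)
  x = 16: RHS = 9, y in [3, 14]  -> 2 point(s)
Affine points: 18. Add the point at infinity: total = 19.

#E(F_17) = 19


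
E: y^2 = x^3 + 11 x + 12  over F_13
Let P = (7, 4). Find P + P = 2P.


Doubling: s = (3 x1^2 + a) / (2 y1)
s = (3*7^2 + 11) / (2*4) mod 13 = 10
x3 = s^2 - 2 x1 mod 13 = 10^2 - 2*7 = 8
y3 = s (x1 - x3) - y1 mod 13 = 10 * (7 - 8) - 4 = 12

2P = (8, 12)


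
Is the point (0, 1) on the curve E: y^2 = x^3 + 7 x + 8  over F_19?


Check whether y^2 = x^3 + 7 x + 8 (mod 19) for (x, y) = (0, 1).
LHS: y^2 = 1^2 mod 19 = 1
RHS: x^3 + 7 x + 8 = 0^3 + 7*0 + 8 mod 19 = 8
LHS != RHS

No, not on the curve


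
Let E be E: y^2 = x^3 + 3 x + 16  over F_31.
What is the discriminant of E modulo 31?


4 a^3 + 27 b^2 = 4*3^3 + 27*16^2 = 108 + 6912 = 7020
Delta = -16 * (7020) = -112320
Delta mod 31 = 24

Delta = 24 (mod 31)


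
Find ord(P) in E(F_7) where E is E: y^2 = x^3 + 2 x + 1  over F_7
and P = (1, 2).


Compute successive multiples of P until we hit O:
  1P = (1, 2)
  2P = (0, 1)
  3P = (0, 6)
  4P = (1, 5)
  5P = O

ord(P) = 5


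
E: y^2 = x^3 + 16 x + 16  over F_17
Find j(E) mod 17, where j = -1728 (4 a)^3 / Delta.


Delta = -16(4 a^3 + 27 b^2) mod 17 = 6
-1728 * (4 a)^3 = -1728 * (4*16)^3 mod 17 = 7
j = 7 * 6^(-1) mod 17 = 4

j = 4 (mod 17)


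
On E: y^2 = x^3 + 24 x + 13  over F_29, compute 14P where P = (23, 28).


k = 14 = 1110_2 (binary, LSB first: 0111)
Double-and-add from P = (23, 28):
  bit 0 = 0: acc unchanged = O
  bit 1 = 1: acc = O + (18, 19) = (18, 19)
  bit 2 = 1: acc = (18, 19) + (15, 23) = (1, 26)
  bit 3 = 1: acc = (1, 26) + (19, 7) = (0, 10)

14P = (0, 10)


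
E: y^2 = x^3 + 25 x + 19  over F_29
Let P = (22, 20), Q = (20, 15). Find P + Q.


P != Q, so use the chord formula.
s = (y2 - y1) / (x2 - x1) = (24) / (27) mod 29 = 17
x3 = s^2 - x1 - x2 mod 29 = 17^2 - 22 - 20 = 15
y3 = s (x1 - x3) - y1 mod 29 = 17 * (22 - 15) - 20 = 12

P + Q = (15, 12)


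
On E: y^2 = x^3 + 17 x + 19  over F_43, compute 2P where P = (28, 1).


Doubling: s = (3 x1^2 + a) / (2 y1)
s = (3*28^2 + 17) / (2*1) mod 43 = 2
x3 = s^2 - 2 x1 mod 43 = 2^2 - 2*28 = 34
y3 = s (x1 - x3) - y1 mod 43 = 2 * (28 - 34) - 1 = 30

2P = (34, 30)


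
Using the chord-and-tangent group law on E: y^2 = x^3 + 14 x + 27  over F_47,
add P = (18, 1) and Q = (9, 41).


P != Q, so use the chord formula.
s = (y2 - y1) / (x2 - x1) = (40) / (38) mod 47 = 6
x3 = s^2 - x1 - x2 mod 47 = 6^2 - 18 - 9 = 9
y3 = s (x1 - x3) - y1 mod 47 = 6 * (18 - 9) - 1 = 6

P + Q = (9, 6)


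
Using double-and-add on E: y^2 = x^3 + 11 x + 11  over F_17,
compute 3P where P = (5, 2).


k = 3 = 11_2 (binary, LSB first: 11)
Double-and-add from P = (5, 2):
  bit 0 = 1: acc = O + (5, 2) = (5, 2)
  bit 1 = 1: acc = (5, 2) + (6, 2) = (6, 15)

3P = (6, 15)


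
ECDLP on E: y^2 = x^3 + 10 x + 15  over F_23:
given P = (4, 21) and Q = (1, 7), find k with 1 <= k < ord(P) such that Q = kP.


Enumerate multiples of P until we hit Q = (1, 7):
  1P = (4, 21)
  2P = (1, 16)
  3P = (8, 3)
  4P = (14, 1)
  5P = (9, 12)
  6P = (16, 19)
  7P = (19, 16)
  8P = (18, 22)
  9P = (3, 7)
  10P = (5, 11)
  11P = (22, 21)
  12P = (20, 2)
  13P = (12, 0)
  14P = (20, 21)
  15P = (22, 2)
  16P = (5, 12)
  17P = (3, 16)
  18P = (18, 1)
  19P = (19, 7)
  20P = (16, 4)
  21P = (9, 11)
  22P = (14, 22)
  23P = (8, 20)
  24P = (1, 7)
Match found at i = 24.

k = 24


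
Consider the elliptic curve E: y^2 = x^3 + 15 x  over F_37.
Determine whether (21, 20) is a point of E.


Check whether y^2 = x^3 + 15 x + 0 (mod 37) for (x, y) = (21, 20).
LHS: y^2 = 20^2 mod 37 = 30
RHS: x^3 + 15 x + 0 = 21^3 + 15*21 + 0 mod 37 = 30
LHS = RHS

Yes, on the curve


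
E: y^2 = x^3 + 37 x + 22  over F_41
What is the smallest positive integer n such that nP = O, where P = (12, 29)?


Compute successive multiples of P until we hit O:
  1P = (12, 29)
  2P = (15, 4)
  3P = (6, 3)
  4P = (19, 9)
  5P = (19, 32)
  6P = (6, 38)
  7P = (15, 37)
  8P = (12, 12)
  ... (continuing to 9P)
  9P = O

ord(P) = 9


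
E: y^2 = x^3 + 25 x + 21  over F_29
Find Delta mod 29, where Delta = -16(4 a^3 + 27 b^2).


4 a^3 + 27 b^2 = 4*25^3 + 27*21^2 = 62500 + 11907 = 74407
Delta = -16 * (74407) = -1190512
Delta mod 29 = 25

Delta = 25 (mod 29)


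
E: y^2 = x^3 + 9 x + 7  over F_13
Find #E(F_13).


For each x in F_13, count y with y^2 = x^3 + 9 x + 7 mod 13:
  x = 1: RHS = 4, y in [2, 11]  -> 2 point(s)
  x = 3: RHS = 9, y in [3, 10]  -> 2 point(s)
  x = 4: RHS = 3, y in [4, 9]  -> 2 point(s)
  x = 6: RHS = 4, y in [2, 11]  -> 2 point(s)
  x = 7: RHS = 10, y in [6, 7]  -> 2 point(s)
  x = 12: RHS = 10, y in [6, 7]  -> 2 point(s)
Affine points: 12. Add the point at infinity: total = 13.

#E(F_13) = 13


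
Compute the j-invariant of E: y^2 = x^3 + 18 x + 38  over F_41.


Delta = -16(4 a^3 + 27 b^2) mod 41 = 23
-1728 * (4 a)^3 = -1728 * (4*18)^3 mod 41 = 14
j = 14 * 23^(-1) mod 41 = 22

j = 22 (mod 41)


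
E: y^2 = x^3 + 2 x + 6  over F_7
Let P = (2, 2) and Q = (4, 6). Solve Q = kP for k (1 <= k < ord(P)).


Enumerate multiples of P until we hit Q = (4, 6):
  1P = (2, 2)
  2P = (3, 5)
  3P = (4, 6)
Match found at i = 3.

k = 3


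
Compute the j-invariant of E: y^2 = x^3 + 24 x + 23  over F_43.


Delta = -16(4 a^3 + 27 b^2) mod 43 = 6
-1728 * (4 a)^3 = -1728 * (4*24)^3 mod 43 = 41
j = 41 * 6^(-1) mod 43 = 14

j = 14 (mod 43)


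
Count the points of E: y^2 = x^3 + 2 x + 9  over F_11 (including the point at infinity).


For each x in F_11, count y with y^2 = x^3 + 2 x + 9 mod 11:
  x = 0: RHS = 9, y in [3, 8]  -> 2 point(s)
  x = 1: RHS = 1, y in [1, 10]  -> 2 point(s)
  x = 3: RHS = 9, y in [3, 8]  -> 2 point(s)
  x = 4: RHS = 4, y in [2, 9]  -> 2 point(s)
  x = 5: RHS = 1, y in [1, 10]  -> 2 point(s)
  x = 7: RHS = 3, y in [5, 6]  -> 2 point(s)
  x = 8: RHS = 9, y in [3, 8]  -> 2 point(s)
Affine points: 14. Add the point at infinity: total = 15.

#E(F_11) = 15


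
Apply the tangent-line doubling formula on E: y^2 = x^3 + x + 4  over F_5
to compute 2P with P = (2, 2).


Doubling: s = (3 x1^2 + a) / (2 y1)
s = (3*2^2 + 1) / (2*2) mod 5 = 2
x3 = s^2 - 2 x1 mod 5 = 2^2 - 2*2 = 0
y3 = s (x1 - x3) - y1 mod 5 = 2 * (2 - 0) - 2 = 2

2P = (0, 2)


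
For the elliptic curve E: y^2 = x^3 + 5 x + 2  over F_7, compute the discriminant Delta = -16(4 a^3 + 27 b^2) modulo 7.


4 a^3 + 27 b^2 = 4*5^3 + 27*2^2 = 500 + 108 = 608
Delta = -16 * (608) = -9728
Delta mod 7 = 2

Delta = 2 (mod 7)


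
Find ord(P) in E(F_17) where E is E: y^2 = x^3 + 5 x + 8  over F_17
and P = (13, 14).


Compute successive multiples of P until we hit O:
  1P = (13, 14)
  2P = (10, 2)
  3P = (10, 15)
  4P = (13, 3)
  5P = O

ord(P) = 5


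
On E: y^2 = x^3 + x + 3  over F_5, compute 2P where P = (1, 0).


k = 2 = 10_2 (binary, LSB first: 01)
Double-and-add from P = (1, 0):
  bit 0 = 0: acc unchanged = O
  bit 1 = 1: acc = O + O = O

2P = O


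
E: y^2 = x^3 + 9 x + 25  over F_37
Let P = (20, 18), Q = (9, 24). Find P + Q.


P != Q, so use the chord formula.
s = (y2 - y1) / (x2 - x1) = (6) / (26) mod 37 = 23
x3 = s^2 - x1 - x2 mod 37 = 23^2 - 20 - 9 = 19
y3 = s (x1 - x3) - y1 mod 37 = 23 * (20 - 19) - 18 = 5

P + Q = (19, 5)


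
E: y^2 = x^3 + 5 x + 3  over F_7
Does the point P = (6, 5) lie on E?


Check whether y^2 = x^3 + 5 x + 3 (mod 7) for (x, y) = (6, 5).
LHS: y^2 = 5^2 mod 7 = 4
RHS: x^3 + 5 x + 3 = 6^3 + 5*6 + 3 mod 7 = 4
LHS = RHS

Yes, on the curve


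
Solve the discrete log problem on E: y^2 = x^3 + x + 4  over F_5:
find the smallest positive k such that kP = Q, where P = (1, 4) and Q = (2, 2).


Enumerate multiples of P until we hit Q = (2, 2):
  1P = (1, 4)
  2P = (2, 3)
  3P = (3, 3)
  4P = (0, 3)
  5P = (0, 2)
  6P = (3, 2)
  7P = (2, 2)
Match found at i = 7.

k = 7


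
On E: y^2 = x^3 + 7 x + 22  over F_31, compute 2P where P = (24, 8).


Doubling: s = (3 x1^2 + a) / (2 y1)
s = (3*24^2 + 7) / (2*8) mod 31 = 29
x3 = s^2 - 2 x1 mod 31 = 29^2 - 2*24 = 18
y3 = s (x1 - x3) - y1 mod 31 = 29 * (24 - 18) - 8 = 11

2P = (18, 11)


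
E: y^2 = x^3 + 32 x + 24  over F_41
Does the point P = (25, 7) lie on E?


Check whether y^2 = x^3 + 32 x + 24 (mod 41) for (x, y) = (25, 7).
LHS: y^2 = 7^2 mod 41 = 8
RHS: x^3 + 32 x + 24 = 25^3 + 32*25 + 24 mod 41 = 8
LHS = RHS

Yes, on the curve


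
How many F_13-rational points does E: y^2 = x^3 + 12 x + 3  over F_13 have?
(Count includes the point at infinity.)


For each x in F_13, count y with y^2 = x^3 + 12 x + 3 mod 13:
  x = 0: RHS = 3, y in [4, 9]  -> 2 point(s)
  x = 1: RHS = 3, y in [4, 9]  -> 2 point(s)
  x = 2: RHS = 9, y in [3, 10]  -> 2 point(s)
  x = 3: RHS = 1, y in [1, 12]  -> 2 point(s)
  x = 7: RHS = 1, y in [1, 12]  -> 2 point(s)
  x = 8: RHS = 0, y in [0]  -> 1 point(s)
  x = 11: RHS = 10, y in [6, 7]  -> 2 point(s)
  x = 12: RHS = 3, y in [4, 9]  -> 2 point(s)
Affine points: 15. Add the point at infinity: total = 16.

#E(F_13) = 16


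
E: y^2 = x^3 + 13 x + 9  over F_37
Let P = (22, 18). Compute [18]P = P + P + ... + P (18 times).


k = 18 = 10010_2 (binary, LSB first: 01001)
Double-and-add from P = (22, 18):
  bit 0 = 0: acc unchanged = O
  bit 1 = 1: acc = O + (33, 2) = (33, 2)
  bit 2 = 0: acc unchanged = (33, 2)
  bit 3 = 0: acc unchanged = (33, 2)
  bit 4 = 1: acc = (33, 2) + (16, 13) = (13, 9)

18P = (13, 9)


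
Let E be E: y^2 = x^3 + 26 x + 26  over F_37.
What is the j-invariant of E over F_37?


Delta = -16(4 a^3 + 27 b^2) mod 37 = 19
-1728 * (4 a)^3 = -1728 * (4*26)^3 mod 37 = 1
j = 1 * 19^(-1) mod 37 = 2

j = 2 (mod 37)


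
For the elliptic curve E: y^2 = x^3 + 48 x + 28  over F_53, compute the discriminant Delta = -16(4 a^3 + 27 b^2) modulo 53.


4 a^3 + 27 b^2 = 4*48^3 + 27*28^2 = 442368 + 21168 = 463536
Delta = -16 * (463536) = -7416576
Delta mod 53 = 32

Delta = 32 (mod 53)


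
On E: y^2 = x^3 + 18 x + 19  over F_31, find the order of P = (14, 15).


Compute successive multiples of P until we hit O:
  1P = (14, 15)
  2P = (13, 30)
  3P = (12, 17)
  4P = (6, 8)
  5P = (20, 3)
  6P = (1, 21)
  7P = (23, 13)
  8P = (4, 0)
  ... (continuing to 16P)
  16P = O

ord(P) = 16


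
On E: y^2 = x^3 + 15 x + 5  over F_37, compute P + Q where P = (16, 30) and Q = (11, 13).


P != Q, so use the chord formula.
s = (y2 - y1) / (x2 - x1) = (20) / (32) mod 37 = 33
x3 = s^2 - x1 - x2 mod 37 = 33^2 - 16 - 11 = 26
y3 = s (x1 - x3) - y1 mod 37 = 33 * (16 - 26) - 30 = 10

P + Q = (26, 10)


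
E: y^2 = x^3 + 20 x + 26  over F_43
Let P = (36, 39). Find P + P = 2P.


Doubling: s = (3 x1^2 + a) / (2 y1)
s = (3*36^2 + 20) / (2*39) mod 43 = 6
x3 = s^2 - 2 x1 mod 43 = 6^2 - 2*36 = 7
y3 = s (x1 - x3) - y1 mod 43 = 6 * (36 - 7) - 39 = 6

2P = (7, 6)


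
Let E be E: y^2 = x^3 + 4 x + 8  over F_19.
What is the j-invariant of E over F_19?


Delta = -16(4 a^3 + 27 b^2) mod 19 = 5
-1728 * (4 a)^3 = -1728 * (4*4)^3 mod 19 = 11
j = 11 * 5^(-1) mod 19 = 6

j = 6 (mod 19)


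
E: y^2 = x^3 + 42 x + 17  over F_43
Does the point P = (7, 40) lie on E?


Check whether y^2 = x^3 + 42 x + 17 (mod 43) for (x, y) = (7, 40).
LHS: y^2 = 40^2 mod 43 = 9
RHS: x^3 + 42 x + 17 = 7^3 + 42*7 + 17 mod 43 = 9
LHS = RHS

Yes, on the curve


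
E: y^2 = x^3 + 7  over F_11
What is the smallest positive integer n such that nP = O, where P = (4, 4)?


Compute successive multiples of P until we hit O:
  1P = (4, 4)
  2P = (6, 6)
  3P = (2, 9)
  4P = (3, 10)
  5P = (7, 3)
  6P = (5, 0)
  7P = (7, 8)
  8P = (3, 1)
  ... (continuing to 12P)
  12P = O

ord(P) = 12


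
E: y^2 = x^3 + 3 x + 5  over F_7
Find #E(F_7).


For each x in F_7, count y with y^2 = x^3 + 3 x + 5 mod 7:
  x = 1: RHS = 2, y in [3, 4]  -> 2 point(s)
  x = 4: RHS = 4, y in [2, 5]  -> 2 point(s)
  x = 6: RHS = 1, y in [1, 6]  -> 2 point(s)
Affine points: 6. Add the point at infinity: total = 7.

#E(F_7) = 7


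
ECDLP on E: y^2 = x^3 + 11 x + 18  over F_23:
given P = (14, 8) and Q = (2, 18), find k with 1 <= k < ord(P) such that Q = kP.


Enumerate multiples of P until we hit Q = (2, 18):
  1P = (14, 8)
  2P = (3, 20)
  3P = (7, 22)
  4P = (6, 22)
  5P = (19, 18)
  6P = (17, 9)
  7P = (10, 1)
  8P = (15, 19)
  9P = (0, 8)
  10P = (9, 15)
  11P = (13, 9)
  12P = (20, 21)
  13P = (2, 18)
Match found at i = 13.

k = 13


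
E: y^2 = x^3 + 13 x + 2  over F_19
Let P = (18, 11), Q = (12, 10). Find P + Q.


P != Q, so use the chord formula.
s = (y2 - y1) / (x2 - x1) = (18) / (13) mod 19 = 16
x3 = s^2 - x1 - x2 mod 19 = 16^2 - 18 - 12 = 17
y3 = s (x1 - x3) - y1 mod 19 = 16 * (18 - 17) - 11 = 5

P + Q = (17, 5)


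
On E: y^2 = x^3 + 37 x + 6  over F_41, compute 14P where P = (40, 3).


k = 14 = 1110_2 (binary, LSB first: 0111)
Double-and-add from P = (40, 3):
  bit 0 = 0: acc unchanged = O
  bit 1 = 1: acc = O + (10, 33) = (10, 33)
  bit 2 = 1: acc = (10, 33) + (25, 19) = (24, 32)
  bit 3 = 1: acc = (24, 32) + (16, 26) = (40, 38)

14P = (40, 38)


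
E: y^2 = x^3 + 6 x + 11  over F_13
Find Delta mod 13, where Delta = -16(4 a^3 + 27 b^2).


4 a^3 + 27 b^2 = 4*6^3 + 27*11^2 = 864 + 3267 = 4131
Delta = -16 * (4131) = -66096
Delta mod 13 = 9

Delta = 9 (mod 13)


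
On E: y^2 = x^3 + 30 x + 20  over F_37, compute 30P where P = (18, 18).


k = 30 = 11110_2 (binary, LSB first: 01111)
Double-and-add from P = (18, 18):
  bit 0 = 0: acc unchanged = O
  bit 1 = 1: acc = O + (10, 32) = (10, 32)
  bit 2 = 1: acc = (10, 32) + (33, 24) = (20, 31)
  bit 3 = 1: acc = (20, 31) + (17, 2) = (3, 10)
  bit 4 = 1: acc = (3, 10) + (15, 21) = (35, 10)

30P = (35, 10)


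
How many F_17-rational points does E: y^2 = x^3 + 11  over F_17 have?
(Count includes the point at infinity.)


For each x in F_17, count y with y^2 = x^3 + 0 x + 11 mod 17:
  x = 2: RHS = 2, y in [6, 11]  -> 2 point(s)
  x = 3: RHS = 4, y in [2, 15]  -> 2 point(s)
  x = 5: RHS = 0, y in [0]  -> 1 point(s)
  x = 8: RHS = 13, y in [8, 9]  -> 2 point(s)
  x = 9: RHS = 9, y in [3, 14]  -> 2 point(s)
  x = 10: RHS = 8, y in [5, 12]  -> 2 point(s)
  x = 11: RHS = 16, y in [4, 13]  -> 2 point(s)
  x = 13: RHS = 15, y in [7, 10]  -> 2 point(s)
  x = 14: RHS = 1, y in [1, 16]  -> 2 point(s)
Affine points: 17. Add the point at infinity: total = 18.

#E(F_17) = 18


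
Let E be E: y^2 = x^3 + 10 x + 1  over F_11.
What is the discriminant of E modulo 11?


4 a^3 + 27 b^2 = 4*10^3 + 27*1^2 = 4000 + 27 = 4027
Delta = -16 * (4027) = -64432
Delta mod 11 = 6

Delta = 6 (mod 11)


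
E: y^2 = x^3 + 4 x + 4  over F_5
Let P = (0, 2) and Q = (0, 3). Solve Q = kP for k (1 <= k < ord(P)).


Enumerate multiples of P until we hit Q = (0, 3):
  1P = (0, 2)
  2P = (1, 2)
  3P = (4, 3)
  4P = (2, 0)
  5P = (4, 2)
  6P = (1, 3)
  7P = (0, 3)
Match found at i = 7.

k = 7


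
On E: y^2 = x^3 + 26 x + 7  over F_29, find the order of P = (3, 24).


Compute successive multiples of P until we hit O:
  1P = (3, 24)
  2P = (16, 13)
  3P = (9, 19)
  4P = (4, 1)
  5P = (0, 23)
  6P = (10, 22)
  7P = (22, 27)
  8P = (27, 18)
  ... (continuing to 34P)
  34P = O

ord(P) = 34


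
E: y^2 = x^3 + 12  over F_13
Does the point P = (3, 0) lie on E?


Check whether y^2 = x^3 + 0 x + 12 (mod 13) for (x, y) = (3, 0).
LHS: y^2 = 0^2 mod 13 = 0
RHS: x^3 + 0 x + 12 = 3^3 + 0*3 + 12 mod 13 = 0
LHS = RHS

Yes, on the curve


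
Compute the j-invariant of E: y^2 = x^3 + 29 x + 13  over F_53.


Delta = -16(4 a^3 + 27 b^2) mod 53 = 33
-1728 * (4 a)^3 = -1728 * (4*29)^3 mod 53 = 12
j = 12 * 33^(-1) mod 53 = 10

j = 10 (mod 53)


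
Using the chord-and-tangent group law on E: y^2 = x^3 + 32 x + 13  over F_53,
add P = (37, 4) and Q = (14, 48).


P != Q, so use the chord formula.
s = (y2 - y1) / (x2 - x1) = (44) / (30) mod 53 = 5
x3 = s^2 - x1 - x2 mod 53 = 5^2 - 37 - 14 = 27
y3 = s (x1 - x3) - y1 mod 53 = 5 * (37 - 27) - 4 = 46

P + Q = (27, 46)


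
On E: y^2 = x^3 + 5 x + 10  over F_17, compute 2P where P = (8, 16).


Doubling: s = (3 x1^2 + a) / (2 y1)
s = (3*8^2 + 5) / (2*16) mod 17 = 12
x3 = s^2 - 2 x1 mod 17 = 12^2 - 2*8 = 9
y3 = s (x1 - x3) - y1 mod 17 = 12 * (8 - 9) - 16 = 6

2P = (9, 6)


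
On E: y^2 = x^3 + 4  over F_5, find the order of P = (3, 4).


Compute successive multiples of P until we hit O:
  1P = (3, 4)
  2P = (0, 3)
  3P = (1, 0)
  4P = (0, 2)
  5P = (3, 1)
  6P = O

ord(P) = 6


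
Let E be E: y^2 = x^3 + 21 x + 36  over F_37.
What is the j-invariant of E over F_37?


Delta = -16(4 a^3 + 27 b^2) mod 37 = 11
-1728 * (4 a)^3 = -1728 * (4*21)^3 mod 37 = 11
j = 11 * 11^(-1) mod 37 = 1

j = 1 (mod 37)


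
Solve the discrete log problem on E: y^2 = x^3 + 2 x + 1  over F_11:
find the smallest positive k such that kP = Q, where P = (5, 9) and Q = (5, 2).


Enumerate multiples of P until we hit Q = (5, 2):
  1P = (5, 9)
  2P = (1, 2)
  3P = (6, 3)
  4P = (3, 1)
  5P = (8, 1)
  6P = (10, 8)
  7P = (0, 1)
  8P = (9, 0)
  9P = (0, 10)
  10P = (10, 3)
  11P = (8, 10)
  12P = (3, 10)
  13P = (6, 8)
  14P = (1, 9)
  15P = (5, 2)
Match found at i = 15.

k = 15


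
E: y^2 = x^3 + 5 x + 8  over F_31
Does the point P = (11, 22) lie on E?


Check whether y^2 = x^3 + 5 x + 8 (mod 31) for (x, y) = (11, 22).
LHS: y^2 = 22^2 mod 31 = 19
RHS: x^3 + 5 x + 8 = 11^3 + 5*11 + 8 mod 31 = 30
LHS != RHS

No, not on the curve


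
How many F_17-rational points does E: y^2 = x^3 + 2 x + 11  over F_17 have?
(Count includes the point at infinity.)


For each x in F_17, count y with y^2 = x^3 + 2 x + 11 mod 17:
  x = 4: RHS = 15, y in [7, 10]  -> 2 point(s)
  x = 6: RHS = 1, y in [1, 16]  -> 2 point(s)
  x = 11: RHS = 4, y in [2, 15]  -> 2 point(s)
  x = 15: RHS = 16, y in [4, 13]  -> 2 point(s)
  x = 16: RHS = 8, y in [5, 12]  -> 2 point(s)
Affine points: 10. Add the point at infinity: total = 11.

#E(F_17) = 11


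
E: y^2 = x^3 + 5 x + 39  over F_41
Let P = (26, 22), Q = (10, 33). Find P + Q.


P != Q, so use the chord formula.
s = (y2 - y1) / (x2 - x1) = (11) / (25) mod 41 = 7
x3 = s^2 - x1 - x2 mod 41 = 7^2 - 26 - 10 = 13
y3 = s (x1 - x3) - y1 mod 41 = 7 * (26 - 13) - 22 = 28

P + Q = (13, 28)


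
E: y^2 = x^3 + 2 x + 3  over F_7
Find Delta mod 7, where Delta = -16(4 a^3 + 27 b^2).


4 a^3 + 27 b^2 = 4*2^3 + 27*3^2 = 32 + 243 = 275
Delta = -16 * (275) = -4400
Delta mod 7 = 3

Delta = 3 (mod 7)


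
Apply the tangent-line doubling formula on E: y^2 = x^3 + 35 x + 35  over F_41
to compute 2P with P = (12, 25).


Doubling: s = (3 x1^2 + a) / (2 y1)
s = (3*12^2 + 35) / (2*25) mod 41 = 20
x3 = s^2 - 2 x1 mod 41 = 20^2 - 2*12 = 7
y3 = s (x1 - x3) - y1 mod 41 = 20 * (12 - 7) - 25 = 34

2P = (7, 34)


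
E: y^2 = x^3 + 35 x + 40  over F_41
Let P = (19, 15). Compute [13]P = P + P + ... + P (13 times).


k = 13 = 1101_2 (binary, LSB first: 1011)
Double-and-add from P = (19, 15):
  bit 0 = 1: acc = O + (19, 15) = (19, 15)
  bit 1 = 0: acc unchanged = (19, 15)
  bit 2 = 1: acc = (19, 15) + (38, 21) = (0, 32)
  bit 3 = 1: acc = (0, 32) + (37, 0) = (27, 39)

13P = (27, 39)


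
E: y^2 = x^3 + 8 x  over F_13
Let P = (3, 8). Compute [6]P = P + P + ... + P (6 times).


k = 6 = 110_2 (binary, LSB first: 011)
Double-and-add from P = (3, 8):
  bit 0 = 0: acc unchanged = O
  bit 1 = 1: acc = O + (3, 5) = (3, 5)
  bit 2 = 1: acc = (3, 5) + (3, 8) = O

6P = O


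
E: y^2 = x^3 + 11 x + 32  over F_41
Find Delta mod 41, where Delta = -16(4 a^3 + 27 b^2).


4 a^3 + 27 b^2 = 4*11^3 + 27*32^2 = 5324 + 27648 = 32972
Delta = -16 * (32972) = -527552
Delta mod 41 = 36

Delta = 36 (mod 41)


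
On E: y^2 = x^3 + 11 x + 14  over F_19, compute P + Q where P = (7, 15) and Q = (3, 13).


P != Q, so use the chord formula.
s = (y2 - y1) / (x2 - x1) = (17) / (15) mod 19 = 10
x3 = s^2 - x1 - x2 mod 19 = 10^2 - 7 - 3 = 14
y3 = s (x1 - x3) - y1 mod 19 = 10 * (7 - 14) - 15 = 10

P + Q = (14, 10)


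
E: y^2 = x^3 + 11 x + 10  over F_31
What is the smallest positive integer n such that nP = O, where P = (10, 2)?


Compute successive multiples of P until we hit O:
  1P = (10, 2)
  2P = (13, 5)
  3P = (9, 30)
  4P = (21, 27)
  5P = (19, 17)
  6P = (22, 9)
  7P = (3, 15)
  8P = (5, 2)
  ... (continuing to 37P)
  37P = O

ord(P) = 37


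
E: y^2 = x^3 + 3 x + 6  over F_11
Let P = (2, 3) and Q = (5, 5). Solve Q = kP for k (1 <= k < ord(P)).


Enumerate multiples of P until we hit Q = (5, 5):
  1P = (2, 3)
  2P = (5, 6)
  3P = (5, 5)
Match found at i = 3.

k = 3


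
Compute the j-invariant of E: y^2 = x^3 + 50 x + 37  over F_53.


Delta = -16(4 a^3 + 27 b^2) mod 53 = 51
-1728 * (4 a)^3 = -1728 * (4*50)^3 mod 53 = 17
j = 17 * 51^(-1) mod 53 = 18

j = 18 (mod 53)


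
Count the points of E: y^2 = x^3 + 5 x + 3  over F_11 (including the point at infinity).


For each x in F_11, count y with y^2 = x^3 + 5 x + 3 mod 11:
  x = 0: RHS = 3, y in [5, 6]  -> 2 point(s)
  x = 1: RHS = 9, y in [3, 8]  -> 2 point(s)
  x = 3: RHS = 1, y in [1, 10]  -> 2 point(s)
  x = 8: RHS = 5, y in [4, 7]  -> 2 point(s)
Affine points: 8. Add the point at infinity: total = 9.

#E(F_11) = 9


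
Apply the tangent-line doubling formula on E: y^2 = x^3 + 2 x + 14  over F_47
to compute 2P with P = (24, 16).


Doubling: s = (3 x1^2 + a) / (2 y1)
s = (3*24^2 + 2) / (2*16) mod 47 = 10
x3 = s^2 - 2 x1 mod 47 = 10^2 - 2*24 = 5
y3 = s (x1 - x3) - y1 mod 47 = 10 * (24 - 5) - 16 = 33

2P = (5, 33)


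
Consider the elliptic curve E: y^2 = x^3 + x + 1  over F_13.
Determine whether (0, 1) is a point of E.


Check whether y^2 = x^3 + 1 x + 1 (mod 13) for (x, y) = (0, 1).
LHS: y^2 = 1^2 mod 13 = 1
RHS: x^3 + 1 x + 1 = 0^3 + 1*0 + 1 mod 13 = 1
LHS = RHS

Yes, on the curve


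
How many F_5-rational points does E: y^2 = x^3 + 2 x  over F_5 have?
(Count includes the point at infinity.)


For each x in F_5, count y with y^2 = x^3 + 2 x + 0 mod 5:
  x = 0: RHS = 0, y in [0]  -> 1 point(s)
Affine points: 1. Add the point at infinity: total = 2.

#E(F_5) = 2


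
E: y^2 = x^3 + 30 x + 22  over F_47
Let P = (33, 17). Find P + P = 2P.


Doubling: s = (3 x1^2 + a) / (2 y1)
s = (3*33^2 + 30) / (2*17) mod 47 = 32
x3 = s^2 - 2 x1 mod 47 = 32^2 - 2*33 = 18
y3 = s (x1 - x3) - y1 mod 47 = 32 * (33 - 18) - 17 = 40

2P = (18, 40)


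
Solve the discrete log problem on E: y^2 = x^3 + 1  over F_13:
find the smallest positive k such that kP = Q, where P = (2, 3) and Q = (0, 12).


Enumerate multiples of P until we hit Q = (0, 12):
  1P = (2, 3)
  2P = (0, 1)
  3P = (12, 0)
  4P = (0, 12)
Match found at i = 4.

k = 4


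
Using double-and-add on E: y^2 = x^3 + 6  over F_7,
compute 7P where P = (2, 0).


k = 7 = 111_2 (binary, LSB first: 111)
Double-and-add from P = (2, 0):
  bit 0 = 1: acc = O + (2, 0) = (2, 0)
  bit 1 = 1: acc = (2, 0) + O = (2, 0)
  bit 2 = 1: acc = (2, 0) + O = (2, 0)

7P = (2, 0)


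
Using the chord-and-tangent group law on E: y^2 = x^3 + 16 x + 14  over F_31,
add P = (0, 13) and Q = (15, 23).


P != Q, so use the chord formula.
s = (y2 - y1) / (x2 - x1) = (10) / (15) mod 31 = 11
x3 = s^2 - x1 - x2 mod 31 = 11^2 - 0 - 15 = 13
y3 = s (x1 - x3) - y1 mod 31 = 11 * (0 - 13) - 13 = 30

P + Q = (13, 30)


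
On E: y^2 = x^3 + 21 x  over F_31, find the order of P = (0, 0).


Compute successive multiples of P until we hit O:
  1P = (0, 0)
  2P = O

ord(P) = 2


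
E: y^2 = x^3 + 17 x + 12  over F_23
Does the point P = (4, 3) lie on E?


Check whether y^2 = x^3 + 17 x + 12 (mod 23) for (x, y) = (4, 3).
LHS: y^2 = 3^2 mod 23 = 9
RHS: x^3 + 17 x + 12 = 4^3 + 17*4 + 12 mod 23 = 6
LHS != RHS

No, not on the curve


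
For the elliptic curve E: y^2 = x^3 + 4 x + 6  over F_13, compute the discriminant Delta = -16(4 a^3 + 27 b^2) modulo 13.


4 a^3 + 27 b^2 = 4*4^3 + 27*6^2 = 256 + 972 = 1228
Delta = -16 * (1228) = -19648
Delta mod 13 = 8

Delta = 8 (mod 13)


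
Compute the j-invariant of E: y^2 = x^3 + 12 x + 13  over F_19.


Delta = -16(4 a^3 + 27 b^2) mod 19 = 16
-1728 * (4 a)^3 = -1728 * (4*12)^3 mod 19 = 12
j = 12 * 16^(-1) mod 19 = 15

j = 15 (mod 19)


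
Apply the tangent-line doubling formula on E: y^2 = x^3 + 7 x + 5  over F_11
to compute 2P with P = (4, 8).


Doubling: s = (3 x1^2 + a) / (2 y1)
s = (3*4^2 + 7) / (2*8) mod 11 = 0
x3 = s^2 - 2 x1 mod 11 = 0^2 - 2*4 = 3
y3 = s (x1 - x3) - y1 mod 11 = 0 * (4 - 3) - 8 = 3

2P = (3, 3)


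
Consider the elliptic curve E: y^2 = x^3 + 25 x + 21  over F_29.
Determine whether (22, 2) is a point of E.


Check whether y^2 = x^3 + 25 x + 21 (mod 29) for (x, y) = (22, 2).
LHS: y^2 = 2^2 mod 29 = 4
RHS: x^3 + 25 x + 21 = 22^3 + 25*22 + 21 mod 29 = 25
LHS != RHS

No, not on the curve


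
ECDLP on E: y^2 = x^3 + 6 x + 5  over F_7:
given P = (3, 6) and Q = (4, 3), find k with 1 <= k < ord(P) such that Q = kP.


Enumerate multiples of P until we hit Q = (4, 3):
  1P = (3, 6)
  2P = (2, 2)
  3P = (4, 4)
  4P = (4, 3)
Match found at i = 4.

k = 4


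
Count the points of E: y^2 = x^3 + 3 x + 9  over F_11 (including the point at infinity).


For each x in F_11, count y with y^2 = x^3 + 3 x + 9 mod 11:
  x = 0: RHS = 9, y in [3, 8]  -> 2 point(s)
  x = 2: RHS = 1, y in [1, 10]  -> 2 point(s)
  x = 3: RHS = 1, y in [1, 10]  -> 2 point(s)
  x = 6: RHS = 1, y in [1, 10]  -> 2 point(s)
  x = 10: RHS = 5, y in [4, 7]  -> 2 point(s)
Affine points: 10. Add the point at infinity: total = 11.

#E(F_11) = 11


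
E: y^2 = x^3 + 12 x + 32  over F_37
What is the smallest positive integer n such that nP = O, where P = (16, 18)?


Compute successive multiples of P until we hit O:
  1P = (16, 18)
  2P = (14, 13)
  3P = (4, 12)
  4P = (8, 23)
  5P = (29, 4)
  6P = (26, 7)
  7P = (21, 6)
  8P = (25, 11)
  ... (continuing to 34P)
  34P = O

ord(P) = 34


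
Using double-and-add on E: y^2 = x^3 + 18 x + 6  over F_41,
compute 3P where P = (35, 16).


k = 3 = 11_2 (binary, LSB first: 11)
Double-and-add from P = (35, 16):
  bit 0 = 1: acc = O + (35, 16) = (35, 16)
  bit 1 = 1: acc = (35, 16) + (3, 28) = (23, 0)

3P = (23, 0)


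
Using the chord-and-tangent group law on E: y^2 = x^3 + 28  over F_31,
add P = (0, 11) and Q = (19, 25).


P != Q, so use the chord formula.
s = (y2 - y1) / (x2 - x1) = (14) / (19) mod 31 = 4
x3 = s^2 - x1 - x2 mod 31 = 4^2 - 0 - 19 = 28
y3 = s (x1 - x3) - y1 mod 31 = 4 * (0 - 28) - 11 = 1

P + Q = (28, 1)


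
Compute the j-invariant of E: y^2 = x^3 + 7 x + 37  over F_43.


Delta = -16(4 a^3 + 27 b^2) mod 43 = 35
-1728 * (4 a)^3 = -1728 * (4*7)^3 mod 43 = 39
j = 39 * 35^(-1) mod 43 = 22

j = 22 (mod 43)


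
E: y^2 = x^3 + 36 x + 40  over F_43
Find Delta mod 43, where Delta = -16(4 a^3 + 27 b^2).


4 a^3 + 27 b^2 = 4*36^3 + 27*40^2 = 186624 + 43200 = 229824
Delta = -16 * (229824) = -3677184
Delta mod 43 = 4

Delta = 4 (mod 43)


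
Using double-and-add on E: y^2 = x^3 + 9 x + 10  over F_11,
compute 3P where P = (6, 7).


k = 3 = 11_2 (binary, LSB first: 11)
Double-and-add from P = (6, 7):
  bit 0 = 1: acc = O + (6, 7) = (6, 7)
  bit 1 = 1: acc = (6, 7) + (2, 6) = (1, 8)

3P = (1, 8)


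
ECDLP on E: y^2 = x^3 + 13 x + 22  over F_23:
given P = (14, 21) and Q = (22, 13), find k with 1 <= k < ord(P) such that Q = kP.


Enumerate multiples of P until we hit Q = (22, 13):
  1P = (14, 21)
  2P = (20, 18)
  3P = (18, 4)
  4P = (22, 13)
Match found at i = 4.

k = 4


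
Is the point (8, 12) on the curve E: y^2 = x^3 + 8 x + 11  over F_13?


Check whether y^2 = x^3 + 8 x + 11 (mod 13) for (x, y) = (8, 12).
LHS: y^2 = 12^2 mod 13 = 1
RHS: x^3 + 8 x + 11 = 8^3 + 8*8 + 11 mod 13 = 2
LHS != RHS

No, not on the curve


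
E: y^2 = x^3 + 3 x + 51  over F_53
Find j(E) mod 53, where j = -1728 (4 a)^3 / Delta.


Delta = -16(4 a^3 + 27 b^2) mod 53 = 42
-1728 * (4 a)^3 = -1728 * (4*3)^3 mod 53 = 36
j = 36 * 42^(-1) mod 53 = 16

j = 16 (mod 53)


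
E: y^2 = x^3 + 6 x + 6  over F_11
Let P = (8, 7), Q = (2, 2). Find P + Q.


P != Q, so use the chord formula.
s = (y2 - y1) / (x2 - x1) = (6) / (5) mod 11 = 10
x3 = s^2 - x1 - x2 mod 11 = 10^2 - 8 - 2 = 2
y3 = s (x1 - x3) - y1 mod 11 = 10 * (8 - 2) - 7 = 9

P + Q = (2, 9)


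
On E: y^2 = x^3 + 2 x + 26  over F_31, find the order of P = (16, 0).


Compute successive multiples of P until we hit O:
  1P = (16, 0)
  2P = O

ord(P) = 2


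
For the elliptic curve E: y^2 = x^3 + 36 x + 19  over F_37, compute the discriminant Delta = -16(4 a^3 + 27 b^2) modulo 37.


4 a^3 + 27 b^2 = 4*36^3 + 27*19^2 = 186624 + 9747 = 196371
Delta = -16 * (196371) = -3141936
Delta mod 37 = 30

Delta = 30 (mod 37)


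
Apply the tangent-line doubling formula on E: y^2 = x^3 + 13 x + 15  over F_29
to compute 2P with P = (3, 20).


Doubling: s = (3 x1^2 + a) / (2 y1)
s = (3*3^2 + 13) / (2*20) mod 29 = 1
x3 = s^2 - 2 x1 mod 29 = 1^2 - 2*3 = 24
y3 = s (x1 - x3) - y1 mod 29 = 1 * (3 - 24) - 20 = 17

2P = (24, 17)


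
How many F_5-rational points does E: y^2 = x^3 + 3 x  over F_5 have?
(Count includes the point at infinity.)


For each x in F_5, count y with y^2 = x^3 + 3 x + 0 mod 5:
  x = 0: RHS = 0, y in [0]  -> 1 point(s)
  x = 1: RHS = 4, y in [2, 3]  -> 2 point(s)
  x = 2: RHS = 4, y in [2, 3]  -> 2 point(s)
  x = 3: RHS = 1, y in [1, 4]  -> 2 point(s)
  x = 4: RHS = 1, y in [1, 4]  -> 2 point(s)
Affine points: 9. Add the point at infinity: total = 10.

#E(F_5) = 10


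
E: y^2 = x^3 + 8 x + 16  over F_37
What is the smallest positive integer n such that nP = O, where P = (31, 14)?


Compute successive multiples of P until we hit O:
  1P = (31, 14)
  2P = (5, 25)
  3P = (2, 15)
  4P = (15, 25)
  5P = (0, 4)
  6P = (17, 12)
  7P = (23, 3)
  8P = (19, 21)
  ... (continuing to 46P)
  46P = O

ord(P) = 46


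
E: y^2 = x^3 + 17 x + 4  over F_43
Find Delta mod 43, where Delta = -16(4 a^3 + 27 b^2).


4 a^3 + 27 b^2 = 4*17^3 + 27*4^2 = 19652 + 432 = 20084
Delta = -16 * (20084) = -321344
Delta mod 43 = 38

Delta = 38 (mod 43)


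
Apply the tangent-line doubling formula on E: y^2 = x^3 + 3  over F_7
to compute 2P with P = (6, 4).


Doubling: s = (3 x1^2 + a) / (2 y1)
s = (3*6^2 + 0) / (2*4) mod 7 = 3
x3 = s^2 - 2 x1 mod 7 = 3^2 - 2*6 = 4
y3 = s (x1 - x3) - y1 mod 7 = 3 * (6 - 4) - 4 = 2

2P = (4, 2)


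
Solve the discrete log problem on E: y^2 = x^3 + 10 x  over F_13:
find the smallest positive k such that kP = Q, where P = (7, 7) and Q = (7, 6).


Enumerate multiples of P until we hit Q = (7, 6):
  1P = (7, 7)
  2P = (0, 0)
  3P = (7, 6)
Match found at i = 3.

k = 3


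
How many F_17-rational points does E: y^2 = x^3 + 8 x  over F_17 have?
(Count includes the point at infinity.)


For each x in F_17, count y with y^2 = x^3 + 8 x + 0 mod 17:
  x = 0: RHS = 0, y in [0]  -> 1 point(s)
  x = 1: RHS = 9, y in [3, 14]  -> 2 point(s)
  x = 3: RHS = 0, y in [0]  -> 1 point(s)
  x = 6: RHS = 9, y in [3, 14]  -> 2 point(s)
  x = 7: RHS = 8, y in [5, 12]  -> 2 point(s)
  x = 8: RHS = 15, y in [7, 10]  -> 2 point(s)
  x = 9: RHS = 2, y in [6, 11]  -> 2 point(s)
  x = 10: RHS = 9, y in [3, 14]  -> 2 point(s)
  x = 11: RHS = 8, y in [5, 12]  -> 2 point(s)
  x = 14: RHS = 0, y in [0]  -> 1 point(s)
  x = 16: RHS = 8, y in [5, 12]  -> 2 point(s)
Affine points: 19. Add the point at infinity: total = 20.

#E(F_17) = 20


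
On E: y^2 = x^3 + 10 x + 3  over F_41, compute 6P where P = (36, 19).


k = 6 = 110_2 (binary, LSB first: 011)
Double-and-add from P = (36, 19):
  bit 0 = 0: acc unchanged = O
  bit 1 = 1: acc = O + (11, 38) = (11, 38)
  bit 2 = 1: acc = (11, 38) + (24, 39) = (39, 4)

6P = (39, 4)


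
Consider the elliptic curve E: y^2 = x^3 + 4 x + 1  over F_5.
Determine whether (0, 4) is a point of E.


Check whether y^2 = x^3 + 4 x + 1 (mod 5) for (x, y) = (0, 4).
LHS: y^2 = 4^2 mod 5 = 1
RHS: x^3 + 4 x + 1 = 0^3 + 4*0 + 1 mod 5 = 1
LHS = RHS

Yes, on the curve


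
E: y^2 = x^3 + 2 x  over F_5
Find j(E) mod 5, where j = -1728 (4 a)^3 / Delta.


Delta = -16(4 a^3 + 27 b^2) mod 5 = 3
-1728 * (4 a)^3 = -1728 * (4*2)^3 mod 5 = 4
j = 4 * 3^(-1) mod 5 = 3

j = 3 (mod 5)


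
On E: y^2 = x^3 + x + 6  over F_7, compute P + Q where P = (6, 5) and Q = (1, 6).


P != Q, so use the chord formula.
s = (y2 - y1) / (x2 - x1) = (1) / (2) mod 7 = 4
x3 = s^2 - x1 - x2 mod 7 = 4^2 - 6 - 1 = 2
y3 = s (x1 - x3) - y1 mod 7 = 4 * (6 - 2) - 5 = 4

P + Q = (2, 4)


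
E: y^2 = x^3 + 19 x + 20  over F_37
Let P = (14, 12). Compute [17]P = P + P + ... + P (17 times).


k = 17 = 10001_2 (binary, LSB first: 10001)
Double-and-add from P = (14, 12):
  bit 0 = 1: acc = O + (14, 12) = (14, 12)
  bit 1 = 0: acc unchanged = (14, 12)
  bit 2 = 0: acc unchanged = (14, 12)
  bit 3 = 0: acc unchanged = (14, 12)
  bit 4 = 1: acc = (14, 12) + (35, 23) = (34, 11)

17P = (34, 11)


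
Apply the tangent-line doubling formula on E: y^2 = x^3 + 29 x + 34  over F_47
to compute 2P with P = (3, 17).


Doubling: s = (3 x1^2 + a) / (2 y1)
s = (3*3^2 + 29) / (2*17) mod 47 = 21
x3 = s^2 - 2 x1 mod 47 = 21^2 - 2*3 = 12
y3 = s (x1 - x3) - y1 mod 47 = 21 * (3 - 12) - 17 = 29

2P = (12, 29)


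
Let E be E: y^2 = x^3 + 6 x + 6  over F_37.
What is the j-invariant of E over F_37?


Delta = -16(4 a^3 + 27 b^2) mod 37 = 2
-1728 * (4 a)^3 = -1728 * (4*6)^3 mod 37 = 31
j = 31 * 2^(-1) mod 37 = 34

j = 34 (mod 37)


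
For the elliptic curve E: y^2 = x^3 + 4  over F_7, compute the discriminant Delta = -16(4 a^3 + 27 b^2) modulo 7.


4 a^3 + 27 b^2 = 4*0^3 + 27*4^2 = 0 + 432 = 432
Delta = -16 * (432) = -6912
Delta mod 7 = 4

Delta = 4 (mod 7)


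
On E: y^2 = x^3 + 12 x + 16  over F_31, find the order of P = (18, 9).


Compute successive multiples of P until we hit O:
  1P = (18, 9)
  2P = (4, 2)
  3P = (17, 7)
  4P = (0, 27)
  5P = (14, 18)
  6P = (6, 26)
  7P = (23, 11)
  8P = (10, 19)
  ... (continuing to 35P)
  35P = O

ord(P) = 35


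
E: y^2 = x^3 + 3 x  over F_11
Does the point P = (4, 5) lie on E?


Check whether y^2 = x^3 + 3 x + 0 (mod 11) for (x, y) = (4, 5).
LHS: y^2 = 5^2 mod 11 = 3
RHS: x^3 + 3 x + 0 = 4^3 + 3*4 + 0 mod 11 = 10
LHS != RHS

No, not on the curve


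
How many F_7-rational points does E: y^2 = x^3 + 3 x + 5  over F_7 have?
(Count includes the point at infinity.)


For each x in F_7, count y with y^2 = x^3 + 3 x + 5 mod 7:
  x = 1: RHS = 2, y in [3, 4]  -> 2 point(s)
  x = 4: RHS = 4, y in [2, 5]  -> 2 point(s)
  x = 6: RHS = 1, y in [1, 6]  -> 2 point(s)
Affine points: 6. Add the point at infinity: total = 7.

#E(F_7) = 7


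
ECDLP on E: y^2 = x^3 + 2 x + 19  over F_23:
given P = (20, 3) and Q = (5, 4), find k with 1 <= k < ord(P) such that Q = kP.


Enumerate multiples of P until we hit Q = (5, 4):
  1P = (20, 3)
  2P = (7, 10)
  3P = (5, 19)
  4P = (2, 10)
  5P = (14, 10)
  6P = (14, 13)
  7P = (2, 13)
  8P = (5, 4)
Match found at i = 8.

k = 8


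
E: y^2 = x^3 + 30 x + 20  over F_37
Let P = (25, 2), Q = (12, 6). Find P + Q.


P != Q, so use the chord formula.
s = (y2 - y1) / (x2 - x1) = (4) / (24) mod 37 = 31
x3 = s^2 - x1 - x2 mod 37 = 31^2 - 25 - 12 = 36
y3 = s (x1 - x3) - y1 mod 37 = 31 * (25 - 36) - 2 = 27

P + Q = (36, 27)


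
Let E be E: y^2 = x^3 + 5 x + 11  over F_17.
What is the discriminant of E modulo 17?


4 a^3 + 27 b^2 = 4*5^3 + 27*11^2 = 500 + 3267 = 3767
Delta = -16 * (3767) = -60272
Delta mod 17 = 10

Delta = 10 (mod 17)


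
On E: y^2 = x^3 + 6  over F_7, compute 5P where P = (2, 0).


k = 5 = 101_2 (binary, LSB first: 101)
Double-and-add from P = (2, 0):
  bit 0 = 1: acc = O + (2, 0) = (2, 0)
  bit 1 = 0: acc unchanged = (2, 0)
  bit 2 = 1: acc = (2, 0) + O = (2, 0)

5P = (2, 0)


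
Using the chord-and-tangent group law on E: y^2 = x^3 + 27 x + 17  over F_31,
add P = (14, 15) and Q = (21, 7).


P != Q, so use the chord formula.
s = (y2 - y1) / (x2 - x1) = (23) / (7) mod 31 = 21
x3 = s^2 - x1 - x2 mod 31 = 21^2 - 14 - 21 = 3
y3 = s (x1 - x3) - y1 mod 31 = 21 * (14 - 3) - 15 = 30

P + Q = (3, 30)


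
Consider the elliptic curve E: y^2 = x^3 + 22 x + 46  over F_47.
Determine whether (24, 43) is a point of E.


Check whether y^2 = x^3 + 22 x + 46 (mod 47) for (x, y) = (24, 43).
LHS: y^2 = 43^2 mod 47 = 16
RHS: x^3 + 22 x + 46 = 24^3 + 22*24 + 46 mod 47 = 16
LHS = RHS

Yes, on the curve


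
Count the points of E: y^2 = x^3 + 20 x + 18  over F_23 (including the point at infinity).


For each x in F_23, count y with y^2 = x^3 + 20 x + 18 mod 23:
  x = 0: RHS = 18, y in [8, 15]  -> 2 point(s)
  x = 1: RHS = 16, y in [4, 19]  -> 2 point(s)
  x = 3: RHS = 13, y in [6, 17]  -> 2 point(s)
  x = 4: RHS = 1, y in [1, 22]  -> 2 point(s)
  x = 5: RHS = 13, y in [6, 17]  -> 2 point(s)
  x = 6: RHS = 9, y in [3, 20]  -> 2 point(s)
  x = 7: RHS = 18, y in [8, 15]  -> 2 point(s)
  x = 8: RHS = 0, y in [0]  -> 1 point(s)
  x = 12: RHS = 8, y in [10, 13]  -> 2 point(s)
  x = 14: RHS = 6, y in [11, 12]  -> 2 point(s)
  x = 15: RHS = 13, y in [6, 17]  -> 2 point(s)
  x = 16: RHS = 18, y in [8, 15]  -> 2 point(s)
  x = 17: RHS = 4, y in [2, 21]  -> 2 point(s)
  x = 18: RHS = 0, y in [0]  -> 1 point(s)
  x = 19: RHS = 12, y in [9, 14]  -> 2 point(s)
  x = 20: RHS = 0, y in [0]  -> 1 point(s)
  x = 21: RHS = 16, y in [4, 19]  -> 2 point(s)
Affine points: 31. Add the point at infinity: total = 32.

#E(F_23) = 32


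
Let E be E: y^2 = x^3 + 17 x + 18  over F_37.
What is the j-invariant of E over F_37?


Delta = -16(4 a^3 + 27 b^2) mod 37 = 34
-1728 * (4 a)^3 = -1728 * (4*17)^3 mod 37 = 29
j = 29 * 34^(-1) mod 37 = 15

j = 15 (mod 37)


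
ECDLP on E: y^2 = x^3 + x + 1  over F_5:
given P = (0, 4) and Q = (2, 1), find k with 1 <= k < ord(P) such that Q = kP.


Enumerate multiples of P until we hit Q = (2, 1):
  1P = (0, 4)
  2P = (4, 3)
  3P = (2, 4)
  4P = (3, 1)
  5P = (3, 4)
  6P = (2, 1)
Match found at i = 6.

k = 6


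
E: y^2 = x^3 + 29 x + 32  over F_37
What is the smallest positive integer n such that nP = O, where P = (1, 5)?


Compute successive multiples of P until we hit O:
  1P = (1, 5)
  2P = (26, 26)
  3P = (20, 19)
  4P = (23, 8)
  5P = (16, 35)
  6P = (24, 23)
  7P = (28, 35)
  8P = (17, 6)
  ... (continuing to 22P)
  22P = O

ord(P) = 22


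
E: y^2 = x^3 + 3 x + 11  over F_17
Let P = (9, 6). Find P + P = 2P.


Doubling: s = (3 x1^2 + a) / (2 y1)
s = (3*9^2 + 3) / (2*6) mod 17 = 12
x3 = s^2 - 2 x1 mod 17 = 12^2 - 2*9 = 7
y3 = s (x1 - x3) - y1 mod 17 = 12 * (9 - 7) - 6 = 1

2P = (7, 1)


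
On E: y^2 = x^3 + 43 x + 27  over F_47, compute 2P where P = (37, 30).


Doubling: s = (3 x1^2 + a) / (2 y1)
s = (3*37^2 + 43) / (2*30) mod 47 = 30
x3 = s^2 - 2 x1 mod 47 = 30^2 - 2*37 = 27
y3 = s (x1 - x3) - y1 mod 47 = 30 * (37 - 27) - 30 = 35

2P = (27, 35)
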